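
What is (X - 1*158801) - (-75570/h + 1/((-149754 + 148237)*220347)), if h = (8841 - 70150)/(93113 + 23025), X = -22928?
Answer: -179945286559338410/553879423143 ≈ -3.2488e+5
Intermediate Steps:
h = -61309/116138 ≈ -0.52790
(X - 1*158801) - (-75570/h + 1/((-149754 + 148237)*220347)) = (-22928 - 1*158801) - (-75570/(-61309/116138) + 1/((-149754 + 148237)*220347)) = (-22928 - 158801) - (-75570*(-116138/61309) + (1/220347)/(-1517)) = -181729 - (8776548660/61309 - 1/1517*1/220347) = -181729 - (8776548660/61309 - 1/334266399) = -181729 - 1*79289332870984163/553879423143 = -181729 - 79289332870984163/553879423143 = -179945286559338410/553879423143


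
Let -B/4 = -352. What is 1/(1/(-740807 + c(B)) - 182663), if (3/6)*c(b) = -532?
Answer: -741871/135512382474 ≈ -5.4746e-6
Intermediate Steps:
B = 1408 (B = -4*(-352) = 1408)
c(b) = -1064 (c(b) = 2*(-532) = -1064)
1/(1/(-740807 + c(B)) - 182663) = 1/(1/(-740807 - 1064) - 182663) = 1/(1/(-741871) - 182663) = 1/(-1/741871 - 182663) = 1/(-135512382474/741871) = -741871/135512382474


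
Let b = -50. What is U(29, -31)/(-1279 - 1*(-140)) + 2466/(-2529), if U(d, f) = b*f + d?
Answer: -755785/320059 ≈ -2.3614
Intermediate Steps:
U(d, f) = d - 50*f (U(d, f) = -50*f + d = d - 50*f)
U(29, -31)/(-1279 - 1*(-140)) + 2466/(-2529) = (29 - 50*(-31))/(-1279 - 1*(-140)) + 2466/(-2529) = (29 + 1550)/(-1279 + 140) + 2466*(-1/2529) = 1579/(-1139) - 274/281 = 1579*(-1/1139) - 274/281 = -1579/1139 - 274/281 = -755785/320059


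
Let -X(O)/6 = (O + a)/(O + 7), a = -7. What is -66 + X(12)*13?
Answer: -1644/19 ≈ -86.526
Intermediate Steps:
X(O) = -6*(-7 + O)/(7 + O) (X(O) = -6*(O - 7)/(O + 7) = -6*(-7 + O)/(7 + O))
-66 + X(12)*13 = -66 + (6*(7 - 1*12)/(7 + 12))*13 = -66 + (6*(7 - 12)/19)*13 = -66 + (6*(1/19)*(-5))*13 = -66 - 30/19*13 = -66 - 390/19 = -1644/19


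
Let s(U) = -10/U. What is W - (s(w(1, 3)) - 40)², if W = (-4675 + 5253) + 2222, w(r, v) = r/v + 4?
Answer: 170700/169 ≈ 1010.1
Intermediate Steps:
w(r, v) = 4 + r/v
W = 2800 (W = 578 + 2222 = 2800)
W - (s(w(1, 3)) - 40)² = 2800 - (-10/(4 + 1/3) - 40)² = 2800 - (-10/(4 + 1*(⅓)) - 40)² = 2800 - (-10/(4 + ⅓) - 40)² = 2800 - (-10/13/3 - 40)² = 2800 - (-10*3/13 - 40)² = 2800 - (-30/13 - 40)² = 2800 - (-550/13)² = 2800 - 1*302500/169 = 2800 - 302500/169 = 170700/169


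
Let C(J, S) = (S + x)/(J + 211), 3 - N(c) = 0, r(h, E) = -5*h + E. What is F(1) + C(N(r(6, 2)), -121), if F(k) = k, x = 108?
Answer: 201/214 ≈ 0.93925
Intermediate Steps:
r(h, E) = E - 5*h
N(c) = 3 (N(c) = 3 - 1*0 = 3 + 0 = 3)
C(J, S) = (108 + S)/(211 + J) (C(J, S) = (S + 108)/(J + 211) = (108 + S)/(211 + J))
F(1) + C(N(r(6, 2)), -121) = 1 + (108 - 121)/(211 + 3) = 1 - 13/214 = 201/214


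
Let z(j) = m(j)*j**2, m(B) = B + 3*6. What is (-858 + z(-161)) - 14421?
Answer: -3721982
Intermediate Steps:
m(B) = 18 + B (m(B) = B + 18 = 18 + B)
z(j) = j**2*(18 + j) (z(j) = (18 + j)*j**2 = j**2*(18 + j))
(-858 + z(-161)) - 14421 = (-858 + (-161)**2*(18 - 161)) - 14421 = (-858 + 25921*(-143)) - 14421 = (-858 - 3706703) - 14421 = -3707561 - 14421 = -3721982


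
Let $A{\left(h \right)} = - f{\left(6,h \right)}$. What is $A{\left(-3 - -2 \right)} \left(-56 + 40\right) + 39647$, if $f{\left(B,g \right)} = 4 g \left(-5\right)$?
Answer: $39967$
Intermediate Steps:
$f{\left(B,g \right)} = - 20 g$
$A{\left(h \right)} = 20 h$ ($A{\left(h \right)} = - \left(-20\right) h = 20 h$)
$A{\left(-3 - -2 \right)} \left(-56 + 40\right) + 39647 = 20 \left(-3 - -2\right) \left(-56 + 40\right) + 39647 = 20 \left(-3 + 2\right) \left(-16\right) + 39647 = 20 \left(-1\right) \left(-16\right) + 39647 = \left(-20\right) \left(-16\right) + 39647 = 320 + 39647 = 39967$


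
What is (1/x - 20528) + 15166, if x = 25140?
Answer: -134800679/25140 ≈ -5362.0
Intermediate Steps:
(1/x - 20528) + 15166 = (1/25140 - 20528) + 15166 = -516073919/25140 + 15166 = -134800679/25140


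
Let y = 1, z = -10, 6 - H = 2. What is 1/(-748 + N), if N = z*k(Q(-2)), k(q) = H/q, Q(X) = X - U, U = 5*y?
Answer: -7/5196 ≈ -0.0013472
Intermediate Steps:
H = 4 (H = 6 - 1*2 = 6 - 2 = 4)
U = 5 (U = 5*1 = 5)
Q(X) = -5 + X (Q(X) = X - 1*5 = X - 5 = -5 + X)
k(q) = 4/q
N = 40/7 (N = -40/(-5 - 2) = -40/(-7) = -40*(-1)/7 = -10*(-4/7) = 40/7 ≈ 5.7143)
1/(-748 + N) = 1/(-748 + 40/7) = 1/(-5196/7) = -7/5196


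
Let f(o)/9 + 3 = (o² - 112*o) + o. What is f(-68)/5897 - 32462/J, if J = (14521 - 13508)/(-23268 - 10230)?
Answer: 6412579956945/5973661 ≈ 1.0735e+6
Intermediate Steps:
f(o) = -27 - 999*o + 9*o² (f(o) = -27 + 9*((o² - 112*o) + o) = -27 + 9*(o² - 111*o) = -27 + (-999*o + 9*o²) = -27 - 999*o + 9*o²)
J = -1013/33498 (J = 1013/(-33498) = 1013*(-1/33498) = -1013/33498 ≈ -0.030241)
f(-68)/5897 - 32462/J = (-27 - 999*(-68) + 9*(-68)²)/5897 - 32462/(-1013/33498) = (-27 + 67932 + 9*4624)*(1/5897) - 32462*(-33498/1013) = (-27 + 67932 + 41616)*(1/5897) + 1087412076/1013 = 109521*(1/5897) + 1087412076/1013 = 109521/5897 + 1087412076/1013 = 6412579956945/5973661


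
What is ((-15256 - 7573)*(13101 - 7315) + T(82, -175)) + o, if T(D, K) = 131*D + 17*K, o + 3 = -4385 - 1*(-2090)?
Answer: -132083125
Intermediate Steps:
o = -2298 (o = -3 + (-4385 - 1*(-2090)) = -3 + (-4385 + 2090) = -3 - 2295 = -2298)
T(D, K) = 17*K + 131*D
((-15256 - 7573)*(13101 - 7315) + T(82, -175)) + o = ((-15256 - 7573)*(13101 - 7315) + (17*(-175) + 131*82)) - 2298 = (-22829*5786 + (-2975 + 10742)) - 2298 = (-132088594 + 7767) - 2298 = -132080827 - 2298 = -132083125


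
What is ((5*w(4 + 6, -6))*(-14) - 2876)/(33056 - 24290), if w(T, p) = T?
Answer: -596/1461 ≈ -0.40794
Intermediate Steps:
((5*w(4 + 6, -6))*(-14) - 2876)/(33056 - 24290) = ((5*(4 + 6))*(-14) - 2876)/(33056 - 24290) = ((5*10)*(-14) - 2876)/8766 = (50*(-14) - 2876)*(1/8766) = (-700 - 2876)*(1/8766) = -3576*1/8766 = -596/1461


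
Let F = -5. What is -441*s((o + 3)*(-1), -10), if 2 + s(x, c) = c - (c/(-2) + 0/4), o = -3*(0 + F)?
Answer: 7497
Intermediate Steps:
o = 15 (o = -3*(0 - 5) = -3*(-5) = 15)
s(x, c) = -2 + 3*c/2 (s(x, c) = -2 + (c - (c/(-2) + 0/4)) = -2 + (c - (c*(-½) + 0*(¼))) = -2 + (c - (-c/2 + 0)) = -2 + (c - (-1)*c/2) = -2 + (c + c/2) = -2 + 3*c/2)
-441*s((o + 3)*(-1), -10) = -441*(-2 + (3/2)*(-10)) = -441*(-2 - 15) = -441*(-17) = 7497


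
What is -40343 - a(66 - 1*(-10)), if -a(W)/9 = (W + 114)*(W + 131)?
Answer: 313627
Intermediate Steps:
a(W) = -9*(114 + W)*(131 + W) (a(W) = -9*(W + 114)*(W + 131) = -9*(114 + W)*(131 + W))
-40343 - a(66 - 1*(-10)) = -40343 - (-134406 - 2205*(66 - 1*(-10)) - 9*(66 - 1*(-10))²) = -40343 - (-134406 - 2205*(66 + 10) - 9*(66 + 10)²) = -40343 - (-134406 - 2205*76 - 9*76²) = -40343 - (-134406 - 167580 - 9*5776) = -40343 - (-134406 - 167580 - 51984) = -40343 - 1*(-353970) = -40343 + 353970 = 313627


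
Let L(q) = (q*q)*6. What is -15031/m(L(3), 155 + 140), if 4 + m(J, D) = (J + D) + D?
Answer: -15031/640 ≈ -23.486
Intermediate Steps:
L(q) = 6*q**2 (L(q) = q**2*6 = 6*q**2)
m(J, D) = -4 + J + 2*D (m(J, D) = -4 + ((J + D) + D) = -4 + ((D + J) + D) = -4 + (J + 2*D) = -4 + J + 2*D)
-15031/m(L(3), 155 + 140) = -15031/(-4 + 6*3**2 + 2*(155 + 140)) = -15031/(-4 + 6*9 + 2*295) = -15031/(-4 + 54 + 590) = -15031/640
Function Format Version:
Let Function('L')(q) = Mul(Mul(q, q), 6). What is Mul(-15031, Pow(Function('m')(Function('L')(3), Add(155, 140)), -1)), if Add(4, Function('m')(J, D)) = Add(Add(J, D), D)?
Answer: Rational(-15031, 640) ≈ -23.486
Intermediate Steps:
Function('L')(q) = Mul(6, Pow(q, 2)) (Function('L')(q) = Mul(Pow(q, 2), 6) = Mul(6, Pow(q, 2)))
Function('m')(J, D) = Add(-4, J, Mul(2, D)) (Function('m')(J, D) = Add(-4, Add(Add(J, D), D)) = Add(-4, Add(Add(D, J), D)) = Add(-4, Add(J, Mul(2, D))) = Add(-4, J, Mul(2, D)))
Mul(-15031, Pow(Function('m')(Function('L')(3), Add(155, 140)), -1)) = Mul(-15031, Pow(Add(-4, Mul(6, Pow(3, 2)), Mul(2, Add(155, 140))), -1)) = Mul(-15031, Pow(Add(-4, Mul(6, 9), Mul(2, 295)), -1)) = Mul(-15031, Pow(Add(-4, 54, 590), -1)) = Mul(-15031, Pow(640, -1)) = Mul(-15031, Rational(1, 640)) = Rational(-15031, 640)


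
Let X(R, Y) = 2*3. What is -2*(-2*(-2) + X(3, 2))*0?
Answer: 0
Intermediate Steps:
X(R, Y) = 6
-2*(-2*(-2) + X(3, 2))*0 = -2*(-2*(-2) + 6)*0 = -2*(4 + 6)*0 = -2*10*0 = -20*0 = 0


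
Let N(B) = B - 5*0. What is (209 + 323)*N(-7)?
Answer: -3724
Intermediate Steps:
N(B) = B (N(B) = B + 0 = B)
(209 + 323)*N(-7) = (209 + 323)*(-7) = 532*(-7) = -3724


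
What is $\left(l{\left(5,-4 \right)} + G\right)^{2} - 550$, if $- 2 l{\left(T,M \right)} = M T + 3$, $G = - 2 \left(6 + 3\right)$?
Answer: $- \frac{1839}{4} \approx -459.75$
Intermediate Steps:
$G = -18$ ($G = \left(-2\right) 9 = -18$)
$l{\left(T,M \right)} = - \frac{3}{2} - \frac{M T}{2}$ ($l{\left(T,M \right)} = - \frac{M T + 3}{2} = - \frac{3 + M T}{2} = - \frac{3}{2} - \frac{M T}{2}$)
$\left(l{\left(5,-4 \right)} + G\right)^{2} - 550 = \left(\left(- \frac{3}{2} - \left(-2\right) 5\right) - 18\right)^{2} - 550 = \left(\left(- \frac{3}{2} + 10\right) - 18\right)^{2} - 550 = \left(\frac{17}{2} - 18\right)^{2} - 550 = \left(- \frac{19}{2}\right)^{2} - 550 = \frac{361}{4} - 550 = - \frac{1839}{4}$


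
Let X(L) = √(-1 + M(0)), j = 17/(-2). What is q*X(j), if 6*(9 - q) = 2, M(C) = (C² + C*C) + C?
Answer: 26*I/3 ≈ 8.6667*I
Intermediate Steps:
M(C) = C + 2*C² (M(C) = (C² + C²) + C = 2*C² + C = C + 2*C²)
q = 26/3 (q = 9 - ⅙*2 = 9 - ⅓ = 26/3 ≈ 8.6667)
j = -17/2 (j = 17*(-½) = -17/2 ≈ -8.5000)
X(L) = I (X(L) = √(-1 + 0*(1 + 2*0)) = √(-1 + 0*(1 + 0)) = √(-1 + 0*1) = √(-1 + 0) = √(-1) = I)
q*X(j) = 26*I/3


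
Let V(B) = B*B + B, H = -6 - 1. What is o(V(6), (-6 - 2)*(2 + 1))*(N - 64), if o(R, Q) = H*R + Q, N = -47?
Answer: 35298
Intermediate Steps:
H = -7
V(B) = B + B**2 (V(B) = B**2 + B = B + B**2)
o(R, Q) = Q - 7*R (o(R, Q) = -7*R + Q = Q - 7*R)
o(V(6), (-6 - 2)*(2 + 1))*(N - 64) = ((-6 - 2)*(2 + 1) - 42*(1 + 6))*(-47 - 64) = (-8*3 - 42*7)*(-111) = (-24 - 7*42)*(-111) = (-24 - 294)*(-111) = -318*(-111) = 35298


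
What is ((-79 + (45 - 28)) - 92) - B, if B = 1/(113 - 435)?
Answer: -49587/322 ≈ -154.00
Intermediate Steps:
B = -1/322 (B = 1/(-322) = -1/322 ≈ -0.0031056)
((-79 + (45 - 28)) - 92) - B = ((-79 + (45 - 28)) - 92) - 1*(-1/322) = ((-79 + 17) - 92) + 1/322 = (-62 - 92) + 1/322 = -154 + 1/322 = -49587/322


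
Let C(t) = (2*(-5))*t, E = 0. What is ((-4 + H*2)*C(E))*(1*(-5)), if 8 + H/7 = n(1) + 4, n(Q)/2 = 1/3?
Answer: 0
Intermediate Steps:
n(Q) = ⅔ (n(Q) = 2*(1/3) = 2*(1*(⅓)) = 2*(⅓) = ⅔)
H = -70/3 (H = -56 + 7*(⅔ + 4) = -56 + 7*(14/3) = -56 + 98/3 = -70/3 ≈ -23.333)
C(t) = -10*t
((-4 + H*2)*C(E))*(1*(-5)) = ((-4 - 70/3*2)*(-10*0))*(1*(-5)) = ((-4 - 140/3)*0)*(-5) = -152/3*0*(-5) = 0*(-5) = 0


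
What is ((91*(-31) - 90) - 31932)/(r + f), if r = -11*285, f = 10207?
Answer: -34843/7072 ≈ -4.9269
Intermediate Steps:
r = -3135
((91*(-31) - 90) - 31932)/(r + f) = ((91*(-31) - 90) - 31932)/(-3135 + 10207) = ((-2821 - 90) - 31932)/7072 = (-2911 - 31932)*(1/7072) = -34843*1/7072 = -34843/7072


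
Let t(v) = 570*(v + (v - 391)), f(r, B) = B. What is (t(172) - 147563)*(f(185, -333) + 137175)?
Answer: -23858813226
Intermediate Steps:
t(v) = -222870 + 1140*v (t(v) = 570*(v + (-391 + v)) = 570*(-391 + 2*v) = -222870 + 1140*v)
(t(172) - 147563)*(f(185, -333) + 137175) = ((-222870 + 1140*172) - 147563)*(-333 + 137175) = ((-222870 + 196080) - 147563)*136842 = (-26790 - 147563)*136842 = -174353*136842 = -23858813226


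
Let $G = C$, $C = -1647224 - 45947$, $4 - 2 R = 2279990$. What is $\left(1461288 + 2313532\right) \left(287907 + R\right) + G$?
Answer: $-3216472967691$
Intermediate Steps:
$R = -1139993$ ($R = 2 - 1139995 = -1139993$)
$C = -1693171$ ($C = -1647224 - 45947 = -1693171$)
$G = -1693171$
$\left(1461288 + 2313532\right) \left(287907 + R\right) + G = \left(1461288 + 2313532\right) \left(287907 - 1139993\right) - 1693171 = 3774820 \left(-852086\right) - 1693171 = -3216471274520 - 1693171 = -3216472967691$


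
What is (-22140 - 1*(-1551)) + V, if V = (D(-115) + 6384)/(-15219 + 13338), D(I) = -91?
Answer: -38734202/1881 ≈ -20592.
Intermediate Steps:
V = -6293/1881 (V = (-91 + 6384)/(-15219 + 13338) = 6293/(-1881) = 6293*(-1/1881) = -6293/1881 ≈ -3.3456)
(-22140 - 1*(-1551)) + V = (-22140 - 1*(-1551)) - 6293/1881 = (-22140 + 1551) - 6293/1881 = -20589 - 6293/1881 = -38734202/1881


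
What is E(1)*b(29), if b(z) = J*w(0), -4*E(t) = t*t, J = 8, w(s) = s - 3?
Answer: 6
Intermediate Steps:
w(s) = -3 + s
E(t) = -t²/4 (E(t) = -t*t/4 = -t²/4)
b(z) = -24 (b(z) = 8*(-3 + 0) = 8*(-3) = -24)
E(1)*b(29) = -¼*1²*(-24) = -¼*1*(-24) = -¼*(-24) = 6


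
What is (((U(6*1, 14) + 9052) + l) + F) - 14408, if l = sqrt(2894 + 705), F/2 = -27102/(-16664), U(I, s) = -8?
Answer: -22332873/4166 + sqrt(3599) ≈ -5300.8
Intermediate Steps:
F = 13551/4166 (F = 2*(-27102/(-16664)) = 2*(-27102*(-1/16664)) = 2*(13551/8332) = 13551/4166 ≈ 3.2528)
l = sqrt(3599) ≈ 59.992
(((U(6*1, 14) + 9052) + l) + F) - 14408 = (((-8 + 9052) + sqrt(3599)) + 13551/4166) - 14408 = ((9044 + sqrt(3599)) + 13551/4166) - 14408 = (37690855/4166 + sqrt(3599)) - 14408 = -22332873/4166 + sqrt(3599)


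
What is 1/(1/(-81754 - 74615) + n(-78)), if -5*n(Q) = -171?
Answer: 781845/26739094 ≈ 0.029240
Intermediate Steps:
n(Q) = 171/5 (n(Q) = -⅕*(-171) = 171/5)
1/(1/(-81754 - 74615) + n(-78)) = 1/(1/(-81754 - 74615) + 171/5) = 1/(1/(-156369) + 171/5) = 1/(-1/156369 + 171/5) = 1/(26739094/781845) = 781845/26739094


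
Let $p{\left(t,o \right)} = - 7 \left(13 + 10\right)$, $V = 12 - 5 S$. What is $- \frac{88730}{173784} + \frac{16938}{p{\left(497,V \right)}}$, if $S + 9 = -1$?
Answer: $- \frac{1478919461}{13989612} \approx -105.72$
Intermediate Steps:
$S = -10$ ($S = -9 - 1 = -10$)
$V = 62$ ($V = 12 - -50 = 12 + 50 = 62$)
$p{\left(t,o \right)} = -161$ ($p{\left(t,o \right)} = \left(-7\right) 23 = -161$)
$- \frac{88730}{173784} + \frac{16938}{p{\left(497,V \right)}} = - \frac{88730}{173784} + \frac{16938}{-161} = \left(-88730\right) \frac{1}{173784} + 16938 \left(- \frac{1}{161}\right) = - \frac{44365}{86892} - \frac{16938}{161} = - \frac{1478919461}{13989612}$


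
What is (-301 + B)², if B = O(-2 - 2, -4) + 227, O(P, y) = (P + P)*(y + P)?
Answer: 100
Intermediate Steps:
O(P, y) = 2*P*(P + y) (O(P, y) = (2*P)*(P + y) = 2*P*(P + y))
B = 291 (B = 2*(-2 - 2)*((-2 - 2) - 4) + 227 = 2*(-4)*(-4 - 4) + 227 = 2*(-4)*(-8) + 227 = 64 + 227 = 291)
(-301 + B)² = (-301 + 291)² = (-10)² = 100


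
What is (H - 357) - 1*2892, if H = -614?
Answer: -3863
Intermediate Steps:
(H - 357) - 1*2892 = (-614 - 357) - 1*2892 = -971 - 2892 = -3863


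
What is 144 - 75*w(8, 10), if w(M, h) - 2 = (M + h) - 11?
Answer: -531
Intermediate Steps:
w(M, h) = -9 + M + h (w(M, h) = 2 + ((M + h) - 11) = 2 + (-11 + M + h) = -9 + M + h)
144 - 75*w(8, 10) = 144 - 75*(-9 + 8 + 10) = 144 - 75*9 = 144 - 675 = -531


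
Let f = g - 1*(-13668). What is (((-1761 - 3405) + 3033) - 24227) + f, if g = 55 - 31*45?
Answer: -14032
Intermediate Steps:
g = -1340 (g = 55 - 1395 = -1340)
f = 12328 (f = -1340 - 1*(-13668) = -1340 + 13668 = 12328)
(((-1761 - 3405) + 3033) - 24227) + f = (((-1761 - 3405) + 3033) - 24227) + 12328 = ((-5166 + 3033) - 24227) + 12328 = (-2133 - 24227) + 12328 = -26360 + 12328 = -14032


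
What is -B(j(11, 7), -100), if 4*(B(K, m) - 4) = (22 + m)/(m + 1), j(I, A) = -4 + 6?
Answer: -277/66 ≈ -4.1970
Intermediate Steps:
j(I, A) = 2
B(K, m) = 4 + (22 + m)/(4*(1 + m)) (B(K, m) = 4 + ((22 + m)/(m + 1))/4 = 4 + ((22 + m)/(1 + m))/4 = 4 + (22 + m)/(4*(1 + m)))
-B(j(11, 7), -100) = -(38 + 17*(-100))/(4*(1 - 100)) = -(38 - 1700)/(4*(-99)) = -(-1)*(-1662)/(4*99) = -1*277/66 = -277/66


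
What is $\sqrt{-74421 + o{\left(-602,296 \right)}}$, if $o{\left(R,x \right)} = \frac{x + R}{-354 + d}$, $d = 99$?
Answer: $\frac{i \sqrt{1860495}}{5} \approx 272.8 i$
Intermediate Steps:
$o{\left(R,x \right)} = - \frac{R}{255} - \frac{x}{255}$ ($o{\left(R,x \right)} = \frac{x + R}{-354 + 99} = \frac{R + x}{-255} = \left(R + x\right) \left(- \frac{1}{255}\right) = - \frac{R}{255} - \frac{x}{255}$)
$\sqrt{-74421 + o{\left(-602,296 \right)}} = \sqrt{-74421 - - \frac{6}{5}} = \sqrt{-74421 + \left(\frac{602}{255} - \frac{296}{255}\right)} = \sqrt{-74421 + \frac{6}{5}} = \sqrt{- \frac{372099}{5}} = \frac{i \sqrt{1860495}}{5}$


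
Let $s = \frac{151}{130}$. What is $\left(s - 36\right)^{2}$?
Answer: $\frac{20511841}{16900} \approx 1213.7$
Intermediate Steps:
$s = \frac{151}{130}$ ($s = 151 \cdot \frac{1}{130} = \frac{151}{130} \approx 1.1615$)
$\left(s - 36\right)^{2} = \left(\frac{151}{130} - 36\right)^{2} = \left(- \frac{4529}{130}\right)^{2} = \frac{20511841}{16900}$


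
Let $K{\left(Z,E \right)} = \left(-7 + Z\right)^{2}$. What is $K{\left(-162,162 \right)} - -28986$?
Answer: $57547$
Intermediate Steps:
$K{\left(-162,162 \right)} - -28986 = \left(-7 - 162\right)^{2} - -28986 = \left(-169\right)^{2} + 28986 = 28561 + 28986 = 57547$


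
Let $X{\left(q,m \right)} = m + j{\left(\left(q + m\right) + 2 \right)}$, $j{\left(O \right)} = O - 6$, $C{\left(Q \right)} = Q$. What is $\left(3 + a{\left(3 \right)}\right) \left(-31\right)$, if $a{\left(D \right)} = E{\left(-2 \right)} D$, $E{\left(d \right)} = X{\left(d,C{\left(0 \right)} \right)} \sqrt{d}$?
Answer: $-93 + 558 i \sqrt{2} \approx -93.0 + 789.13 i$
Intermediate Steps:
$j{\left(O \right)} = -6 + O$ ($j{\left(O \right)} = O - 6 = -6 + O$)
$X{\left(q,m \right)} = -4 + q + 2 m$ ($X{\left(q,m \right)} = m - \left(4 - m - q\right) = m + \left(-4 + m + q\right) = -4 + q + 2 m$)
$E{\left(d \right)} = \sqrt{d} \left(-4 + d\right)$ ($E{\left(d \right)} = \left(-4 + d + 2 \cdot 0\right) \sqrt{d} = \left(-4 + d + 0\right) \sqrt{d} = \left(-4 + d\right) \sqrt{d} = \sqrt{d} \left(-4 + d\right)$)
$a{\left(D \right)} = - 6 i D \sqrt{2}$ ($a{\left(D \right)} = \sqrt{-2} \left(-4 - 2\right) D = i \sqrt{2} \left(-6\right) D = - 6 i \sqrt{2} D = - 6 i D \sqrt{2}$)
$\left(3 + a{\left(3 \right)}\right) \left(-31\right) = \left(3 - 6 i 3 \sqrt{2}\right) \left(-31\right) = \left(3 - 18 i \sqrt{2}\right) \left(-31\right) = -93 + 558 i \sqrt{2}$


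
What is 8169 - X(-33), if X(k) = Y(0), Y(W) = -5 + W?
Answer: 8174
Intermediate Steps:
X(k) = -5 (X(k) = -5 + 0 = -5)
8169 - X(-33) = 8169 - 1*(-5) = 8169 + 5 = 8174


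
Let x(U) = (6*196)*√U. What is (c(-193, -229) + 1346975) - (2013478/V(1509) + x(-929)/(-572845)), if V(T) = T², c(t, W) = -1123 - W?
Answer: 3065133456083/2277081 + 168*I*√929/81835 ≈ 1.3461e+6 + 0.062572*I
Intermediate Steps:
x(U) = 1176*√U
(c(-193, -229) + 1346975) - (2013478/V(1509) + x(-929)/(-572845)) = ((-1123 - 1*(-229)) + 1346975) - (2013478/(1509²) + (1176*√(-929))/(-572845)) = ((-1123 + 229) + 1346975) - (2013478/2277081 + (1176*(I*√929))*(-1/572845)) = (-894 + 1346975) - (2013478*(1/2277081) + (1176*I*√929)*(-1/572845)) = 1346081 - (2013478/2277081 - 168*I*√929/81835) = 1346081 + (-2013478/2277081 + 168*I*√929/81835) = 3065133456083/2277081 + 168*I*√929/81835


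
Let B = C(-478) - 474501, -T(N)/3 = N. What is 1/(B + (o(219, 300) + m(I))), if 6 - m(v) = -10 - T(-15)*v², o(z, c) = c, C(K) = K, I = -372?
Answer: 1/5752617 ≈ 1.7383e-7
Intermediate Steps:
T(N) = -3*N
B = -474979 (B = -478 - 474501 = -474979)
m(v) = 16 + 45*v² (m(v) = 6 - (-10 - (-3*(-15))*v²) = 6 - (-10 - 45*v²) = 6 + (10 + 45*v²) = 16 + 45*v²)
1/(B + (o(219, 300) + m(I))) = 1/(-474979 + (300 + (16 + 45*(-372)²))) = 1/(-474979 + (300 + (16 + 45*138384))) = 1/(-474979 + (300 + (16 + 6227280))) = 1/(-474979 + (300 + 6227296)) = 1/(-474979 + 6227596) = 1/5752617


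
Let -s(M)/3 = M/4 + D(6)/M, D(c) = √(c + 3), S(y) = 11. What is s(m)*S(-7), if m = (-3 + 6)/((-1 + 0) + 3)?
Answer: -627/8 ≈ -78.375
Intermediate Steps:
D(c) = √(3 + c)
m = 3/2 (m = 3/(-1 + 3) = 3/2 ≈ 1.5000)
s(M) = -9/M - 3*M/4 (s(M) = -3*(M/4 + √(3 + 6)/M) = -3*(M*(¼) + √9/M) = -3*(M/4 + 3/M) = -3*(3/M + M/4) = -9/M - 3*M/4)
s(m)*S(-7) = (-9/3/2 - ¾*3/2)*11 = (-9*⅔ - 9/8)*11 = (-6 - 9/8)*11 = -57/8*11 = -627/8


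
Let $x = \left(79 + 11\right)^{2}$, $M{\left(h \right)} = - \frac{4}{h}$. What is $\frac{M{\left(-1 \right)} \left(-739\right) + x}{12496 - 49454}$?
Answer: $- \frac{2572}{18479} \approx -0.13918$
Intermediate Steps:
$x = 8100$ ($x = 90^{2} = 8100$)
$\frac{M{\left(-1 \right)} \left(-739\right) + x}{12496 - 49454} = \frac{- \frac{4}{-1} \left(-739\right) + 8100}{12496 - 49454} = \frac{\left(-4\right) \left(-1\right) \left(-739\right) + 8100}{-36958} = \left(4 \left(-739\right) + 8100\right) \left(- \frac{1}{36958}\right) = \left(-2956 + 8100\right) \left(- \frac{1}{36958}\right) = 5144 \left(- \frac{1}{36958}\right) = - \frac{2572}{18479}$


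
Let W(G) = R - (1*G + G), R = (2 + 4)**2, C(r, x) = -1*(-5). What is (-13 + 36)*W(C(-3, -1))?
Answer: 598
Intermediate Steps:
C(r, x) = 5
R = 36 (R = 6**2 = 36)
W(G) = 36 - 2*G (W(G) = 36 - (1*G + G) = 36 - (G + G) = 36 - 2*G)
(-13 + 36)*W(C(-3, -1)) = (-13 + 36)*(36 - 2*5) = 23*(36 - 10) = 23*26 = 598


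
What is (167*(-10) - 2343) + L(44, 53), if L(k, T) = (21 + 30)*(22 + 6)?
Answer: -2585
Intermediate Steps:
L(k, T) = 1428 (L(k, T) = 51*28 = 1428)
(167*(-10) - 2343) + L(44, 53) = (167*(-10) - 2343) + 1428 = (-1670 - 2343) + 1428 = -4013 + 1428 = -2585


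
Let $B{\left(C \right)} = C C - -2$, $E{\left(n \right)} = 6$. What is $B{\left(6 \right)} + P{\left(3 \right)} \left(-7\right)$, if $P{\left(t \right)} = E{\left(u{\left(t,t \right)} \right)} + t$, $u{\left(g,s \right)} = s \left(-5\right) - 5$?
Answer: $-25$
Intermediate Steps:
$u{\left(g,s \right)} = -5 - 5 s$ ($u{\left(g,s \right)} = - 5 s - 5 = -5 - 5 s$)
$B{\left(C \right)} = 2 + C^{2}$ ($B{\left(C \right)} = C^{2} + 2 = 2 + C^{2}$)
$P{\left(t \right)} = 6 + t$
$B{\left(6 \right)} + P{\left(3 \right)} \left(-7\right) = \left(2 + 6^{2}\right) + \left(6 + 3\right) \left(-7\right) = \left(2 + 36\right) + 9 \left(-7\right) = 38 - 63 = -25$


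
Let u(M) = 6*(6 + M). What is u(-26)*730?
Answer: -87600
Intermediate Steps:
u(M) = 36 + 6*M
u(-26)*730 = (36 + 6*(-26))*730 = (36 - 156)*730 = -120*730 = -87600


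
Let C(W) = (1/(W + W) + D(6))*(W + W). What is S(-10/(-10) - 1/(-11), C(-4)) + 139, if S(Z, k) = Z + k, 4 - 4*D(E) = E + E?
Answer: 1728/11 ≈ 157.09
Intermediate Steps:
D(E) = 1 - E/2 (D(E) = 1 - (E + E)/4 = 1 - E/2)
C(W) = 2*W*(-2 + 1/(2*W)) (C(W) = (1/(W + W) + (1 - 1/2*6))*(W + W) = (1/(2*W) + (1 - 3))*(2*W) = (1/(2*W) - 2)*(2*W) = (-2 + 1/(2*W))*(2*W) = 2*W*(-2 + 1/(2*W)))
S(-10/(-10) - 1/(-11), C(-4)) + 139 = ((-10/(-10) - 1/(-11)) + (1 - 4*(-4))) + 139 = ((-10*(-1/10) - 1*(-1/11)) + (1 + 16)) + 139 = ((1 + 1/11) + 17) + 139 = (12/11 + 17) + 139 = 199/11 + 139 = 1728/11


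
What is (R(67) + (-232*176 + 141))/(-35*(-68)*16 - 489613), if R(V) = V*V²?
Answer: -260072/451533 ≈ -0.57598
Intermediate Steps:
R(V) = V³
(R(67) + (-232*176 + 141))/(-35*(-68)*16 - 489613) = (67³ + (-232*176 + 141))/(-35*(-68)*16 - 489613) = (300763 + (-40832 + 141))/(2380*16 - 489613) = (300763 - 40691)/(38080 - 489613) = 260072/(-451533) = 260072*(-1/451533) = -260072/451533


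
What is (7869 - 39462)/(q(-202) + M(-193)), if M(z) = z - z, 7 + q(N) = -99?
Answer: 31593/106 ≈ 298.05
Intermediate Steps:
q(N) = -106 (q(N) = -7 - 99 = -106)
M(z) = 0
(7869 - 39462)/(q(-202) + M(-193)) = (7869 - 39462)/(-106 + 0) = -31593/(-106) = -31593*(-1/106) = 31593/106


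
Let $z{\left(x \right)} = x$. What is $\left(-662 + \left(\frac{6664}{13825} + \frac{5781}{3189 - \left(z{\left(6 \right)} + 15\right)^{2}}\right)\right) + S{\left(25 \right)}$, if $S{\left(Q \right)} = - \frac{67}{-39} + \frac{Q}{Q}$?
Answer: $- \frac{46333142777}{70554900} \approx -656.7$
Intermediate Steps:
$S{\left(Q \right)} = \frac{106}{39}$ ($S{\left(Q \right)} = \left(-67\right) \left(- \frac{1}{39}\right) + 1 = \frac{67}{39} + 1 = \frac{106}{39}$)
$\left(-662 + \left(\frac{6664}{13825} + \frac{5781}{3189 - \left(z{\left(6 \right)} + 15\right)^{2}}\right)\right) + S{\left(25 \right)} = \left(-662 + \left(\frac{6664}{13825} + \frac{5781}{3189 - \left(6 + 15\right)^{2}}\right)\right) + \frac{106}{39} = \left(-662 + \left(6664 \cdot \frac{1}{13825} + \frac{5781}{3189 - 21^{2}}\right)\right) + \frac{106}{39} = \left(-662 + \left(\frac{952}{1975} + \frac{5781}{3189 - 441}\right)\right) + \frac{106}{39} = \left(-662 + \left(\frac{952}{1975} + \frac{5781}{2748}\right)\right) + \frac{106}{39} = \left(-662 + \left(\frac{952}{1975} + 5781 \cdot \frac{1}{2748}\right)\right) + \frac{106}{39} = \left(-662 + \left(\frac{952}{1975} + \frac{1927}{916}\right)\right) + \frac{106}{39} = \left(-662 + \frac{4677857}{1809100}\right) + \frac{106}{39} = - \frac{1192946343}{1809100} + \frac{106}{39} = - \frac{46333142777}{70554900}$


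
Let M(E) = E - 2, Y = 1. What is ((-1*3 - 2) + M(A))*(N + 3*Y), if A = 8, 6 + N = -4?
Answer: -7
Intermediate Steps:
N = -10 (N = -6 - 4 = -10)
M(E) = -2 + E
((-1*3 - 2) + M(A))*(N + 3*Y) = ((-1*3 - 2) + (-2 + 8))*(-10 + 3*1) = ((-3 - 2) + 6)*(-10 + 3) = (-5 + 6)*(-7) = 1*(-7) = -7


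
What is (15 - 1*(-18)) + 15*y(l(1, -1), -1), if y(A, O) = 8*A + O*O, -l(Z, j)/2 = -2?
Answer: 528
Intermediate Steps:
l(Z, j) = 4 (l(Z, j) = -2*(-2) = 4)
y(A, O) = O**2 + 8*A (y(A, O) = 8*A + O**2 = O**2 + 8*A)
(15 - 1*(-18)) + 15*y(l(1, -1), -1) = (15 - 1*(-18)) + 15*((-1)**2 + 8*4) = (15 + 18) + 15*(1 + 32) = 33 + 15*33 = 33 + 495 = 528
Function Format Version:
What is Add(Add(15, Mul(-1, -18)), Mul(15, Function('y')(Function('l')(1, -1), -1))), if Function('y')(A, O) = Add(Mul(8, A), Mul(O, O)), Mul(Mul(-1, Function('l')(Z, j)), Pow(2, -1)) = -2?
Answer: 528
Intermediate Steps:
Function('l')(Z, j) = 4 (Function('l')(Z, j) = Mul(-2, -2) = 4)
Function('y')(A, O) = Add(Pow(O, 2), Mul(8, A)) (Function('y')(A, O) = Add(Mul(8, A), Pow(O, 2)) = Add(Pow(O, 2), Mul(8, A)))
Add(Add(15, Mul(-1, -18)), Mul(15, Function('y')(Function('l')(1, -1), -1))) = Add(Add(15, Mul(-1, -18)), Mul(15, Add(Pow(-1, 2), Mul(8, 4)))) = Add(Add(15, 18), Mul(15, Add(1, 32))) = Add(33, Mul(15, 33)) = Add(33, 495) = 528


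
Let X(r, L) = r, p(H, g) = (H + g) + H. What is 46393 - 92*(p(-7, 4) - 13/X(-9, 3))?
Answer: 424621/9 ≈ 47180.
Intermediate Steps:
p(H, g) = g + 2*H
46393 - 92*(p(-7, 4) - 13/X(-9, 3)) = 46393 - 92*((4 + 2*(-7)) - 13/(-9)) = 46393 - 92*((4 - 14) - 13*(-⅑)) = 46393 - 92*(-10 + 13/9) = 46393 - 92*(-77)/9 = 46393 - 1*(-7084/9) = 46393 + 7084/9 = 424621/9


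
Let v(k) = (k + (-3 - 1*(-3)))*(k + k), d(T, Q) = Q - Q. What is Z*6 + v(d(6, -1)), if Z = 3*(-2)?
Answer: -36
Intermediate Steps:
d(T, Q) = 0
v(k) = 2*k² (v(k) = (k + (-3 + 3))*(2*k) = (k + 0)*(2*k) = k*(2*k) = 2*k²)
Z = -6
Z*6 + v(d(6, -1)) = -6*6 + 2*0² = -36 + 2*0 = -36 + 0 = -36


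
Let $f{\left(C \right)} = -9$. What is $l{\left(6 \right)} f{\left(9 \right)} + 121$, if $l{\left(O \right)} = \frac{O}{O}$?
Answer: $112$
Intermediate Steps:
$l{\left(O \right)} = 1$
$l{\left(6 \right)} f{\left(9 \right)} + 121 = 1 \left(-9\right) + 121 = -9 + 121 = 112$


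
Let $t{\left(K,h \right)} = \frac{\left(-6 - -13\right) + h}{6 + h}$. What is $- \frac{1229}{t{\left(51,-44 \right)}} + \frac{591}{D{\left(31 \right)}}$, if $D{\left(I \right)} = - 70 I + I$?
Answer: $- \frac{33305815}{26381} \approx -1262.5$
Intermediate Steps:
$t{\left(K,h \right)} = \frac{7 + h}{6 + h}$ ($t{\left(K,h \right)} = \frac{\left(-6 + 13\right) + h}{6 + h} = \frac{7 + h}{6 + h}$)
$D{\left(I \right)} = - 69 I$
$- \frac{1229}{t{\left(51,-44 \right)}} + \frac{591}{D{\left(31 \right)}} = - \frac{1229}{\frac{1}{6 - 44} \left(7 - 44\right)} + \frac{591}{\left(-69\right) 31} = - \frac{1229}{\frac{1}{-38} \left(-37\right)} + \frac{591}{-2139} = - \frac{1229}{\left(- \frac{1}{38}\right) \left(-37\right)} + 591 \left(- \frac{1}{2139}\right) = - \frac{1229}{\frac{37}{38}} - \frac{197}{713} = \left(-1229\right) \frac{38}{37} - \frac{197}{713} = - \frac{46702}{37} - \frac{197}{713} = - \frac{33305815}{26381}$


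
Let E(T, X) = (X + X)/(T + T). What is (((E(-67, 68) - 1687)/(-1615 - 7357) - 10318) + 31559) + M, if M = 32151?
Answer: 32095325705/601124 ≈ 53392.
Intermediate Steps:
E(T, X) = X/T (E(T, X) = (2*X)/((2*T)) = (2*X)*(1/(2*T)) = X/T)
(((E(-67, 68) - 1687)/(-1615 - 7357) - 10318) + 31559) + M = (((68/(-67) - 1687)/(-1615 - 7357) - 10318) + 31559) + 32151 = (((68*(-1/67) - 1687)/(-8972) - 10318) + 31559) + 32151 = (((-68/67 - 1687)*(-1/8972) - 10318) + 31559) + 32151 = ((-113097/67*(-1/8972) - 10318) + 31559) + 32151 = ((113097/601124 - 10318) + 31559) + 32151 = (-6202284335/601124 + 31559) + 32151 = 12768587981/601124 + 32151 = 32095325705/601124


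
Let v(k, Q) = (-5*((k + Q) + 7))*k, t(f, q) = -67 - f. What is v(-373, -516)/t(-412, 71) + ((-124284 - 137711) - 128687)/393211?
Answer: -43129290368/9043853 ≈ -4768.9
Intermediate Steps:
v(k, Q) = k*(-35 - 5*Q - 5*k) (v(k, Q) = (-5*((Q + k) + 7))*k = (-5*(7 + Q + k))*k = (-35 - 5*Q - 5*k)*k = k*(-35 - 5*Q - 5*k))
v(-373, -516)/t(-412, 71) + ((-124284 - 137711) - 128687)/393211 = (-5*(-373)*(7 - 516 - 373))/(-67 - 1*(-412)) + ((-124284 - 137711) - 128687)/393211 = (-5*(-373)*(-882))/(-67 + 412) + (-261995 - 128687)*(1/393211) = -1644930/345 - 390682*1/393211 = -1644930*1/345 - 390682/393211 = -109662/23 - 390682/393211 = -43129290368/9043853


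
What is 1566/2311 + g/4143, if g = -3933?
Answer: -867075/3191491 ≈ -0.27168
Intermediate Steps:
1566/2311 + g/4143 = 1566/2311 - 3933/4143 = 1566*(1/2311) - 3933*1/4143 = 1566/2311 - 1311/1381 = -867075/3191491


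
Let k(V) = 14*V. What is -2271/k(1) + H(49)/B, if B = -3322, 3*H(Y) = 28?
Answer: -11316589/69762 ≈ -162.22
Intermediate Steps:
H(Y) = 28/3 (H(Y) = (⅓)*28 = 28/3)
-2271/k(1) + H(49)/B = -2271/(14*1) + (28/3)/(-3322) = -2271/14 + (28/3)*(-1/3322) = -2271*1/14 - 14/4983 = -2271/14 - 14/4983 = -11316589/69762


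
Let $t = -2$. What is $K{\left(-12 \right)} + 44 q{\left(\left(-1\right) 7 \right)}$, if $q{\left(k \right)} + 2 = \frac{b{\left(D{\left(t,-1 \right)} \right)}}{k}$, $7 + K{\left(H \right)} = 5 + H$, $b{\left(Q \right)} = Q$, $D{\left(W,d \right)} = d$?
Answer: $- \frac{670}{7} \approx -95.714$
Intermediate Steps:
$K{\left(H \right)} = -2 + H$ ($K{\left(H \right)} = -7 + \left(5 + H\right) = -2 + H$)
$q{\left(k \right)} = -2 - \frac{1}{k}$
$K{\left(-12 \right)} + 44 q{\left(\left(-1\right) 7 \right)} = \left(-2 - 12\right) + 44 \left(-2 - \frac{1}{\left(-1\right) 7}\right) = -14 + 44 \left(-2 - \frac{1}{-7}\right) = -14 + 44 \left(-2 - - \frac{1}{7}\right) = -14 + 44 \left(-2 + \frac{1}{7}\right) = -14 + 44 \left(- \frac{13}{7}\right) = -14 - \frac{572}{7} = - \frac{670}{7}$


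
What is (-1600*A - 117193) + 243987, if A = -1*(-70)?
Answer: 14794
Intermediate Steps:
A = 70
(-1600*A - 117193) + 243987 = (-1600*70 - 117193) + 243987 = (-112000 - 117193) + 243987 = -229193 + 243987 = 14794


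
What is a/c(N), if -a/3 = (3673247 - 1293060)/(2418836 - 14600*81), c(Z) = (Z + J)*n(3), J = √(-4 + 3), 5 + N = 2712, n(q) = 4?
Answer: -1137029331/2131518111200 + 420033*I/2131518111200 ≈ -0.00053344 + 1.9706e-7*I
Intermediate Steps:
N = 2707 (N = -5 + 2712 = 2707)
J = I (J = √(-1) = I ≈ 1.0*I)
c(Z) = 4*I + 4*Z (c(Z) = (Z + I)*4 = (I + Z)*4 = 4*I + 4*Z)
a = -7140561/1236236 (a = -3*(3673247 - 1293060)/(2418836 - 14600*81) = -7140561/(2418836 - 1182600) = -7140561/1236236 ≈ -5.7760)
a/c(N) = -7140561/(1236236*(4*I + 4*2707)) = -7140561/(1236236*(4*I + 10828)) = -7140561*(10828 - 4*I)/117245600/1236236 = -420033*(10828 - 4*I)/8526072444800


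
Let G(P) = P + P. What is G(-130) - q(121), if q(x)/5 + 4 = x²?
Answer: -73445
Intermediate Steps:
G(P) = 2*P
q(x) = -20 + 5*x²
G(-130) - q(121) = 2*(-130) - (-20 + 5*121²) = -260 - (-20 + 5*14641) = -260 - (-20 + 73205) = -260 - 1*73185 = -260 - 73185 = -73445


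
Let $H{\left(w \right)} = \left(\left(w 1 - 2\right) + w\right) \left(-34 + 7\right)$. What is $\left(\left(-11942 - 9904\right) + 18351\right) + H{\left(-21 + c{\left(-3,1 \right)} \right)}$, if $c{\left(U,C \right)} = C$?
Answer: $-2361$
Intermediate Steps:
$H{\left(w \right)} = 54 - 54 w$ ($H{\left(w \right)} = \left(\left(w - 2\right) + w\right) \left(-27\right) = \left(\left(-2 + w\right) + w\right) \left(-27\right) = \left(-2 + 2 w\right) \left(-27\right) = 54 - 54 w$)
$\left(\left(-11942 - 9904\right) + 18351\right) + H{\left(-21 + c{\left(-3,1 \right)} \right)} = \left(\left(-11942 - 9904\right) + 18351\right) - \left(-54 + 54 \left(-21 + 1\right)\right) = \left(-21846 + 18351\right) + \left(54 - -1080\right) = -3495 + \left(54 + 1080\right) = -3495 + 1134 = -2361$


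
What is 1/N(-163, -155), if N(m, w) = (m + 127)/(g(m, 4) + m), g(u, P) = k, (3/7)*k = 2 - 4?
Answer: 503/108 ≈ 4.6574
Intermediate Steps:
k = -14/3 (k = 7*(2 - 4)/3 = (7/3)*(-2) = -14/3 ≈ -4.6667)
g(u, P) = -14/3
N(m, w) = (127 + m)/(-14/3 + m) (N(m, w) = (m + 127)/(-14/3 + m) = (127 + m)/(-14/3 + m))
1/N(-163, -155) = 1/(3*(127 - 163)/(-14 + 3*(-163))) = 1/(3*(-36)/(-14 - 489)) = 1/(3*(-36)/(-503)) = 1/(3*(-1/503)*(-36)) = 1/(108/503) = 503/108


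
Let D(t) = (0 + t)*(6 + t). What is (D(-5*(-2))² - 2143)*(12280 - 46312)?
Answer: -798288624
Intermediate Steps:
D(t) = t*(6 + t)
(D(-5*(-2))² - 2143)*(12280 - 46312) = (((-5*(-2))*(6 - 5*(-2)))² - 2143)*(12280 - 46312) = ((10*(6 + 10))² - 2143)*(-34032) = ((10*16)² - 2143)*(-34032) = (160² - 2143)*(-34032) = (25600 - 2143)*(-34032) = 23457*(-34032) = -798288624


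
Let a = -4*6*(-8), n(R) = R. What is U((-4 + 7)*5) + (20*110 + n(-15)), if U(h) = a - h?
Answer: 2362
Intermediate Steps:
a = 192 (a = -24*(-8) = 192)
U(h) = 192 - h
U((-4 + 7)*5) + (20*110 + n(-15)) = (192 - (-4 + 7)*5) + (20*110 - 15) = (192 - 3*5) + (2200 - 15) = (192 - 1*15) + 2185 = (192 - 15) + 2185 = 177 + 2185 = 2362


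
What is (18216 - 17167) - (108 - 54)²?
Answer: -1867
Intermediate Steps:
(18216 - 17167) - (108 - 54)² = 1049 - 1*54² = 1049 - 1*2916 = 1049 - 2916 = -1867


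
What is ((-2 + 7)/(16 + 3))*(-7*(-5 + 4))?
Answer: 35/19 ≈ 1.8421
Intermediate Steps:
((-2 + 7)/(16 + 3))*(-7*(-5 + 4)) = (5/19)*(-7*(-1)) = (5*(1/19))*7 = (5/19)*7 = 35/19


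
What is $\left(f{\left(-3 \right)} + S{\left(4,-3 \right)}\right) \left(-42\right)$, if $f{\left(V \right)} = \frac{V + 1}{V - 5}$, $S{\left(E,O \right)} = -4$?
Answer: $\frac{315}{2} \approx 157.5$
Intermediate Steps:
$f{\left(V \right)} = \frac{1 + V}{-5 + V}$
$\left(f{\left(-3 \right)} + S{\left(4,-3 \right)}\right) \left(-42\right) = \left(\frac{1 - 3}{-5 - 3} - 4\right) \left(-42\right) = \left(\frac{1}{-8} \left(-2\right) - 4\right) \left(-42\right) = \left(\left(- \frac{1}{8}\right) \left(-2\right) - 4\right) \left(-42\right) = \left(\frac{1}{4} - 4\right) \left(-42\right) = \left(- \frac{15}{4}\right) \left(-42\right) = \frac{315}{2}$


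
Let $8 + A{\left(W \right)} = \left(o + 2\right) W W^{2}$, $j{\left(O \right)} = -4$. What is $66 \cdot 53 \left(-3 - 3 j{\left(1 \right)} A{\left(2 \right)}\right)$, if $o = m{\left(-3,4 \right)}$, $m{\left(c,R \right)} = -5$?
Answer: $-1353726$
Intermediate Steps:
$o = -5$
$A{\left(W \right)} = -8 - 3 W^{3}$ ($A{\left(W \right)} = -8 + \left(-5 + 2\right) W W^{2} = -8 + - 3 W W^{2} = -8 - 3 W^{3}$)
$66 \cdot 53 \left(-3 - 3 j{\left(1 \right)} A{\left(2 \right)}\right) = 66 \cdot 53 \left(-3 - 3 \left(-4\right) \left(-8 - 3 \cdot 2^{3}\right)\right) = 3498 \left(-3 - - 12 \left(-8 - 24\right)\right) = 3498 \left(-3 - \left(-12\right) \left(-32\right)\right) = 3498 \left(-3 - 384\right) = 3498 \left(-387\right) = -1353726$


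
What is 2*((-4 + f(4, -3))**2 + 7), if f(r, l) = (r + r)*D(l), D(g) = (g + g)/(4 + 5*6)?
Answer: 20974/289 ≈ 72.574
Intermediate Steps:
D(g) = g/17 (D(g) = (2*g)/(4 + 30) = (2*g)/34 = (2*g)*(1/34) = g/17)
f(r, l) = 2*l*r/17 (f(r, l) = (r + r)*(l/17) = (2*r)*(l/17) = 2*l*r/17)
2*((-4 + f(4, -3))**2 + 7) = 2*((-4 + (2/17)*(-3)*4)**2 + 7) = 2*((-4 - 24/17)**2 + 7) = 2*((-92/17)**2 + 7) = 2*(8464/289 + 7) = 2*(10487/289) = 20974/289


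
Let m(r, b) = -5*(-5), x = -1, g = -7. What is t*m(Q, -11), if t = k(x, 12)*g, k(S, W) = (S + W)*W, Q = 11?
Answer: -23100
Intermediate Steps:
m(r, b) = 25
k(S, W) = W*(S + W)
t = -924 (t = (12*(-1 + 12))*(-7) = (12*11)*(-7) = 132*(-7) = -924)
t*m(Q, -11) = -924*25 = -23100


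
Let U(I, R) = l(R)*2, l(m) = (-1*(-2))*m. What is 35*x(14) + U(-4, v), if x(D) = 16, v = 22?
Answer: 648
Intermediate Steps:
l(m) = 2*m
U(I, R) = 4*R (U(I, R) = (2*R)*2 = 4*R)
35*x(14) + U(-4, v) = 35*16 + 4*22 = 560 + 88 = 648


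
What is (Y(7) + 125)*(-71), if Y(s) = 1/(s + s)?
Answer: -124321/14 ≈ -8880.1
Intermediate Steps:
Y(s) = 1/(2*s)
(Y(7) + 125)*(-71) = ((1/2)/7 + 125)*(-71) = ((1/2)*(1/7) + 125)*(-71) = (1/14 + 125)*(-71) = (1751/14)*(-71) = -124321/14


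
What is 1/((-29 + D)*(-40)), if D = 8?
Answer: 1/840 ≈ 0.0011905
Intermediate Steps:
1/((-29 + D)*(-40)) = 1/((-29 + 8)*(-40)) = 1/(-21*(-40)) = 1/840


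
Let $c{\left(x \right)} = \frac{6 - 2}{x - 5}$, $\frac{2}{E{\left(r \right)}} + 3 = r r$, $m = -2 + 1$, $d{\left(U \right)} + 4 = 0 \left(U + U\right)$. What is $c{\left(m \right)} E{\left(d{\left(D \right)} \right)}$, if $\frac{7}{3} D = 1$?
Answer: $- \frac{4}{39} \approx -0.10256$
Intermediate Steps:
$D = \frac{3}{7}$ ($D = \frac{3}{7} \cdot 1 = \frac{3}{7} \approx 0.42857$)
$d{\left(U \right)} = -4$ ($d{\left(U \right)} = -4 + 0 \left(U + U\right) = -4 + 0 \cdot 2 U = -4 + 0 = -4$)
$m = -1$
$E{\left(r \right)} = \frac{2}{-3 + r^{2}}$ ($E{\left(r \right)} = \frac{2}{-3 + r r} = \frac{2}{-3 + r^{2}}$)
$c{\left(x \right)} = \frac{4}{-5 + x}$
$c{\left(m \right)} E{\left(d{\left(D \right)} \right)} = \frac{4}{-5 - 1} \frac{2}{-3 + \left(-4\right)^{2}} = \frac{4}{-6} \frac{2}{-3 + 16} = 4 \left(- \frac{1}{6}\right) \frac{2}{13} = - \frac{2 \cdot 2 \cdot \frac{1}{13}}{3} = \left(- \frac{2}{3}\right) \frac{2}{13} = - \frac{4}{39}$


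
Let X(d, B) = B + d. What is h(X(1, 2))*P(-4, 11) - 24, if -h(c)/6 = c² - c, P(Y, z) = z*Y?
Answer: 1560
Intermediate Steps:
P(Y, z) = Y*z
h(c) = -6*c² + 6*c (h(c) = -6*(c² - c) = -6*c² + 6*c)
h(X(1, 2))*P(-4, 11) - 24 = (6*(2 + 1)*(1 - (2 + 1)))*(-4*11) - 24 = (6*3*(1 - 1*3))*(-44) - 24 = (6*3*(1 - 3))*(-44) - 24 = (6*3*(-2))*(-44) - 24 = -36*(-44) - 24 = 1584 - 24 = 1560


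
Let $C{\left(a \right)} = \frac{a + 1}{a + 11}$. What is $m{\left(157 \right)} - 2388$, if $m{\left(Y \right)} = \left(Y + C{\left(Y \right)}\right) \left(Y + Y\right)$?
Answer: $\frac{1982623}{42} \approx 47205.0$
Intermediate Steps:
$C{\left(a \right)} = \frac{1 + a}{11 + a}$
$m{\left(Y \right)} = 2 Y \left(Y + \frac{1 + Y}{11 + Y}\right)$ ($m{\left(Y \right)} = \left(Y + \frac{1 + Y}{11 + Y}\right) \left(Y + Y\right) = \left(Y + \frac{1 + Y}{11 + Y}\right) 2 Y = 2 Y \left(Y + \frac{1 + Y}{11 + Y}\right)$)
$m{\left(157 \right)} - 2388 = 2 \cdot 157 \frac{1}{11 + 157} \left(1 + 157 + 157 \left(11 + 157\right)\right) - 2388 = 2 \cdot 157 \cdot \frac{1}{168} \left(1 + 157 + 157 \cdot 168\right) - 2388 = 2 \cdot 157 \cdot \frac{1}{168} \left(1 + 157 + 26376\right) - 2388 = 2 \cdot 157 \cdot \frac{1}{168} \cdot 26534 - 2388 = \frac{2082919}{42} - 2388 = \frac{1982623}{42}$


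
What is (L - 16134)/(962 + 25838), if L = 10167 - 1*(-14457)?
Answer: 849/2680 ≈ 0.31679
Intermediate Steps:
L = 24624 (L = 10167 + 14457 = 24624)
(L - 16134)/(962 + 25838) = (24624 - 16134)/(962 + 25838) = 8490/26800 = 8490*(1/26800) = 849/2680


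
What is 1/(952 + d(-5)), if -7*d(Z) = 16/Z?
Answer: 35/33336 ≈ 0.0010499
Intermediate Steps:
d(Z) = -16/(7*Z)
1/(952 + d(-5)) = 1/(952 - 16/7/(-5)) = 1/(952 - 16/7*(-⅕)) = 1/(952 + 16/35) = 1/(33336/35) = 35/33336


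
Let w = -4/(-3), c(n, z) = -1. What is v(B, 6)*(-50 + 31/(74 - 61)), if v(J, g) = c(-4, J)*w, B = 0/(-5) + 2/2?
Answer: 2476/39 ≈ 63.487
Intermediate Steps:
w = 4/3 (w = -4*(-1/3) = 4/3 ≈ 1.3333)
B = 1 (B = 0*(-1/5) + 2*(1/2) = 0 + 1 = 1)
v(J, g) = -4/3 (v(J, g) = -1*4/3 = -4/3)
v(B, 6)*(-50 + 31/(74 - 61)) = -4*(-50 + 31/(74 - 61))/3 = -4*(-50 + 31/13)/3 = -4/3*(-619/13) = 2476/39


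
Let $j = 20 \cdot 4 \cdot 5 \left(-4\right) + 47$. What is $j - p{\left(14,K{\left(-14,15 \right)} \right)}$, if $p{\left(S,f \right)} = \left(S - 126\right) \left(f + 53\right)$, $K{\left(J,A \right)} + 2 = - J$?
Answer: $5727$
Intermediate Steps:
$K{\left(J,A \right)} = -2 - J$
$j = -1553$ ($j = 20 \cdot 20 \left(-4\right) + 47 = 20 \left(-80\right) + 47 = -1600 + 47 = -1553$)
$p{\left(S,f \right)} = \left(-126 + S\right) \left(53 + f\right)$
$j - p{\left(14,K{\left(-14,15 \right)} \right)} = -1553 - \left(-6678 - 126 \left(-2 - -14\right) + 53 \cdot 14 + 14 \left(-2 - -14\right)\right) = -1553 - \left(-6678 - 126 \left(-2 + 14\right) + 742 + 14 \left(-2 + 14\right)\right) = -1553 - \left(-6678 - 1512 + 742 + 14 \cdot 12\right) = -1553 - \left(-6678 - 1512 + 742 + 168\right) = -1553 - -7280 = -1553 + 7280 = 5727$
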